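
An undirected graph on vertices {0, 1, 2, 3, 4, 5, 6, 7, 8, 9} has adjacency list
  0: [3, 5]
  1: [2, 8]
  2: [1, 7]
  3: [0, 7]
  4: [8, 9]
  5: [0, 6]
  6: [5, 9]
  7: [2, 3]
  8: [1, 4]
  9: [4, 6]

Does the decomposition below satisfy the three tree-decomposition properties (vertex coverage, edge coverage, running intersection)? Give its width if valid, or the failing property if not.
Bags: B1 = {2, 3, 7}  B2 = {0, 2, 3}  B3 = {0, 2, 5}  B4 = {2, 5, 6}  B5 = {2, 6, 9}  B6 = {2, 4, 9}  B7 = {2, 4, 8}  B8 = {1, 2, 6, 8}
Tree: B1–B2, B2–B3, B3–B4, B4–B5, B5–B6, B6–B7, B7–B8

A tree decomposition must satisfy three properties: every vertex lies in some bag; for every edge, both endpoints lie together in some bag; and for every vertex, the bags containing it form a connected subtree. Here bags containing vertex 6 are not connected in the tree, so the decomposition is invalid.

No — bags containing vertex 6 are not connected in the tree.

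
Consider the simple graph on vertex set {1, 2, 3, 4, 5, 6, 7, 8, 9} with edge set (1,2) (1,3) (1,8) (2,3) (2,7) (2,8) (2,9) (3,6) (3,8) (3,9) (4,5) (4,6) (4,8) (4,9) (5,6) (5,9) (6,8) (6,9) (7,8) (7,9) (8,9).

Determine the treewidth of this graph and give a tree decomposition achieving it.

Treewidth 3.
One optimal decomposition is:
Bags: B1 = {2, 3, 8, 9}  B2 = {3, 6, 8, 9}  B3 = {4, 6, 8, 9}  B4 = {2, 7, 8, 9}  B5 = {4, 5, 6, 9}  B6 = {1, 2, 3, 8}
Tree: B1–B2, B2–B3, B1–B4, B3–B5, B1–B6

Every bag has size at most 4, so the width is 4 − 1 = 3 and tw(G) ≤ 3. On the other hand G contains the 4-clique {1, 2, 3, 8}. A clique must lie in a single bag of any decomposition, so no decomposition can have width below 3. The upper and lower bounds meet at 3, so that is the treewidth.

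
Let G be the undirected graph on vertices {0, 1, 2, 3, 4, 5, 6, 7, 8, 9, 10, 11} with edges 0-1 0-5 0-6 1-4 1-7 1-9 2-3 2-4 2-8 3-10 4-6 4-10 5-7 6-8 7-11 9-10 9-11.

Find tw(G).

A width-3 tree decomposition is:
Bags: B1 = {2, 3, 6, 8}  B2 = {2, 3, 4, 6}  B3 = {3, 4, 6, 10}  B4 = {0, 4, 6, 10}  B5 = {0, 1, 4, 10}  B6 = {0, 1, 9, 10}  B7 = {0, 1, 5, 9}  B8 = {1, 5, 7, 9}  B9 = {5, 7, 9, 11}
Tree: B1–B2, B2–B3, B3–B4, B4–B5, B5–B6, B6–B7, B7–B8, B8–B9
Each bag holds 4 vertices, so the decomposition has width 3, which upper-bounds the treewidth. For the lower bound: the 4 vertex sets {2,3,8}, {6}, {4}, {0,1,9,10} are disjoint, each induces a connected subgraph, and every pair is joined by at least one edge of G. Contracting each set to a single vertex therefore yields K_{4} as a minor, and since treewidth is minor-monotone, tw(G) ≥ tw(K_{4}) = 3. Hence tw(G) = 3 exactly.

3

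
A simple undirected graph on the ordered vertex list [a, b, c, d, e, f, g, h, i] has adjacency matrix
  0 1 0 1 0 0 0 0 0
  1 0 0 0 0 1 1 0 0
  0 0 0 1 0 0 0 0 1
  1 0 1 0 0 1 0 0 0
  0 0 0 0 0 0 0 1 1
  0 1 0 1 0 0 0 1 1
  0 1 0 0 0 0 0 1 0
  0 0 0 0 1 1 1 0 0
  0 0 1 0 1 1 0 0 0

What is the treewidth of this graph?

3

A width-3 tree decomposition is:
Bags: B1 = {a, b, c, d}  B2 = {b, c, d, f}  B3 = {b, c, f, i}  B4 = {b, f, g, i}  B5 = {f, g, h, i}  B6 = {e, g, h, i}
Tree: B1–B2, B2–B3, B3–B4, B4–B5, B5–B6
Each bag holds 4 vertices, so the decomposition has width 3, which upper-bounds the treewidth. For the lower bound: the 4 vertex sets {a,c,d}, {b}, {f}, {e,g,h,i} are disjoint, each induces a connected subgraph, and every pair is joined by at least one edge of G. Contracting each set to a single vertex therefore yields K_{4} as a minor, and since treewidth is minor-monotone, tw(G) ≥ tw(K_{4}) = 3. The upper and lower bounds meet at 3, so that is the treewidth.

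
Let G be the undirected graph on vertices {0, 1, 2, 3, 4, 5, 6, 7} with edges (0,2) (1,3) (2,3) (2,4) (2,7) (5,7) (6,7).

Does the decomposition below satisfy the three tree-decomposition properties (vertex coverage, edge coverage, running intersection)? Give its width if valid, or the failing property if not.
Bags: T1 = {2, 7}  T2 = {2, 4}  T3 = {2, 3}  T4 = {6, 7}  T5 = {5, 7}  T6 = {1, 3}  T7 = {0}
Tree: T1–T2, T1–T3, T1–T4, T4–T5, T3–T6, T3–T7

A tree decomposition must satisfy three properties: every vertex lies in some bag; for every edge, both endpoints lie together in some bag; and for every vertex, the bags containing it form a connected subtree. Here edge (2,0) lies in no bag, so the decomposition is invalid.

No — edge (2,0) lies in no bag.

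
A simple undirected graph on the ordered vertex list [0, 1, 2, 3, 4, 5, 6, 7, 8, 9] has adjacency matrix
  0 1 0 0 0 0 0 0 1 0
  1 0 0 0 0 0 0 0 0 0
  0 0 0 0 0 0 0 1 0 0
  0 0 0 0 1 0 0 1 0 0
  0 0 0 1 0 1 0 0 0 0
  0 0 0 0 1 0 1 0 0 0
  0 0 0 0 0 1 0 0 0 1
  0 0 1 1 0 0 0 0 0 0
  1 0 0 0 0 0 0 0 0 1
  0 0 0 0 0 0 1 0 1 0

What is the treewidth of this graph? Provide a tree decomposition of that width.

Treewidth 1.
One optimal decomposition is:
Bags: B1 = {0, 1}  B2 = {0, 8}  B3 = {8, 9}  B4 = {6, 9}  B5 = {5, 6}  B6 = {4, 5}  B7 = {3, 4}  B8 = {3, 7}  B9 = {2, 7}
Tree: B1–B2, B2–B3, B3–B4, B4–B5, B5–B6, B6–B7, B7–B8, B8–B9

The largest bag has 2 vertices, giving width 1; this decomposition certifies tw(G) ≤ 1. Any graph with an edge has treewidth ≥ 1, and G has the edge 1–0. Combining the bounds, tw(G) = 1.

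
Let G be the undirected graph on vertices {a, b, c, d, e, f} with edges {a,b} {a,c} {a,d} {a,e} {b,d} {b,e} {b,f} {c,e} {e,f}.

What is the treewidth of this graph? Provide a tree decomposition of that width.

Treewidth 2.
Bags: B1 = {a, b, e}  B2 = {a, b, d}  B3 = {a, c, e}  B4 = {b, e, f}
Tree: B1–B2, B1–B3, B1–B4

Every bag has size at most 3, so the width is 3 − 1 = 2 and tw(G) ≤ 2. For the lower bound, the 3 vertices {a, b, d} are pairwise adjacent, and any tree decomposition puts a clique entirely inside one bag — forcing width ≥ 2. Hence tw(G) = 2 exactly.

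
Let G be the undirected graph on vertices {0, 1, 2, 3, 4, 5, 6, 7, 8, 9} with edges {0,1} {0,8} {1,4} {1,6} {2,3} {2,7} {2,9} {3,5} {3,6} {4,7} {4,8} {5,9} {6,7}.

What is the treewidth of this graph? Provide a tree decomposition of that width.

Treewidth 2.
Bags: B1 = {3, 5, 9}  B2 = {2, 3, 9}  B3 = {2, 3, 6}  B4 = {2, 6, 7}  B5 = {1, 6, 7}  B6 = {1, 4, 7}  B7 = {0, 1, 4}  B8 = {0, 4, 8}
Tree: B1–B2, B2–B3, B3–B4, B4–B5, B5–B6, B6–B7, B7–B8

Every bag has size at most 3, so the width is 3 − 1 = 2 and tw(G) ≤ 2. Since 5–9–2–3–5 is a cycle in G, G is not acyclic. Forests are exactly the graphs of treewidth ≤ 1, so tw(G) ≥ 2. Therefore the treewidth is 2.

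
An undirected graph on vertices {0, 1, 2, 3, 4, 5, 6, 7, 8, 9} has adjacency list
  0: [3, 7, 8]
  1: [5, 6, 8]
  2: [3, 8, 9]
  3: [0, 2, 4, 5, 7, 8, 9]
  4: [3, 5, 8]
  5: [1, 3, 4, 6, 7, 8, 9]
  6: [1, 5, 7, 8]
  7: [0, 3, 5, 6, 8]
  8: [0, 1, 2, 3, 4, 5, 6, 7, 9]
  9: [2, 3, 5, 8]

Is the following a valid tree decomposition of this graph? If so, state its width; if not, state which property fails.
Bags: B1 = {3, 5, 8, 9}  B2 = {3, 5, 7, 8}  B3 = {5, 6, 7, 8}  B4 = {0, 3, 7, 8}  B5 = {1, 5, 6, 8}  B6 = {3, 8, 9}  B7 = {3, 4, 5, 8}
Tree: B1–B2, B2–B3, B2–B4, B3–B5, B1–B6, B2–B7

A tree decomposition must satisfy three properties: every vertex lies in some bag; for every edge, both endpoints lie together in some bag; and for every vertex, the bags containing it form a connected subtree. Here vertex 2 appears in no bag, so the decomposition is invalid.

No — vertex 2 appears in no bag.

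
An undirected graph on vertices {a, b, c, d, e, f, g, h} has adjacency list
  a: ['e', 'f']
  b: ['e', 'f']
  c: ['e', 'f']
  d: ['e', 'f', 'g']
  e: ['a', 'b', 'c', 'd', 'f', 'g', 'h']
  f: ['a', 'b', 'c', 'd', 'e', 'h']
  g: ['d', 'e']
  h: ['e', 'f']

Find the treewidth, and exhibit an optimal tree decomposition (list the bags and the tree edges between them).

The largest bag has 3 vertices, giving width 2; this decomposition certifies tw(G) ≤ 2. For the lower bound, the 3 vertices {d, e, g} are pairwise adjacent, and any tree decomposition puts a clique entirely inside one bag — forcing width ≥ 2. Therefore the treewidth is 2.

Treewidth 2.
One such decomposition:
Bags: B1 = {c, e, f}  B2 = {a, e, f}  B3 = {d, e, f}  B4 = {e, f, h}  B5 = {b, e, f}  B6 = {d, e, g}
Tree: B1–B2, B1–B3, B2–B4, B2–B5, B3–B6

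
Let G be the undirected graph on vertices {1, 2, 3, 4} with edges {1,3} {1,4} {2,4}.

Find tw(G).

A width-1 tree decomposition is:
Bags: B1 = {1, 3}  B2 = {1, 4}  B3 = {2, 4}
Tree: B1–B2, B2–B3
The largest bag has 2 vertices, giving width 1; this decomposition certifies tw(G) ≤ 1. Since G has at least one edge (e.g. 3–1), it is not an edgeless graph, so tw(G) ≥ 1. Therefore the treewidth is 1.

1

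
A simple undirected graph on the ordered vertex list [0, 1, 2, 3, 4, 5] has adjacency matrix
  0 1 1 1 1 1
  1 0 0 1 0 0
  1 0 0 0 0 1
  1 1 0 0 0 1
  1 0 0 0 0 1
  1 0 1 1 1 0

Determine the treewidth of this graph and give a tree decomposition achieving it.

Every bag has size at most 3, so the width is 3 − 1 = 2 and tw(G) ≤ 2. For the lower bound, the 3 vertices {0, 1, 3} are pairwise adjacent, and any tree decomposition puts a clique entirely inside one bag — forcing width ≥ 2. Hence tw(G) = 2 exactly.

Treewidth 2.
One such decomposition:
Bags: B1 = {0, 3, 5}  B2 = {0, 1, 3}  B3 = {0, 2, 5}  B4 = {0, 4, 5}
Tree: B1–B2, B1–B3, B1–B4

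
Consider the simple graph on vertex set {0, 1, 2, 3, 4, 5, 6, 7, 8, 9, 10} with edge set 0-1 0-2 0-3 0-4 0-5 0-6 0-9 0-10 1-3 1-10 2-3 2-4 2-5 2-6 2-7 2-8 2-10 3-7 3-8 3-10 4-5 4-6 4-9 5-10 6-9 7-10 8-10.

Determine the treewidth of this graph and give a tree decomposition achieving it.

Treewidth 3.
Bags: B1 = {0, 2, 3, 10}  B2 = {0, 2, 5, 10}  B3 = {0, 2, 4, 5}  B4 = {0, 2, 4, 6}  B5 = {2, 3, 8, 10}  B6 = {0, 1, 3, 10}  B7 = {0, 4, 6, 9}  B8 = {2, 3, 7, 10}
Tree: B1–B2, B2–B3, B3–B4, B1–B5, B1–B6, B4–B7, B1–B8

Each bag holds 4 vertices, so the decomposition has width 3, which upper-bounds the treewidth. Conversely, {0, 1, 3, 10} is a clique of size 4, and the vertices of any clique must share a bag in every tree decomposition; so some bag has ≥ 4 vertices and tw(G) ≥ 3. Therefore the treewidth is 3.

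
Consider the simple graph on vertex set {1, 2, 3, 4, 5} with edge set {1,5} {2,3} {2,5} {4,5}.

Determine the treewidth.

1

A width-1 tree decomposition is:
Bags: B1 = {1, 5}  B2 = {2, 5}  B3 = {4, 5}  B4 = {2, 3}
Tree: B1–B2, B1–B3, B2–B4
Each bag holds 2 vertices, so the decomposition has width 1, which upper-bounds the treewidth. G has an edge, so its treewidth is at least 1. Therefore the treewidth is 1.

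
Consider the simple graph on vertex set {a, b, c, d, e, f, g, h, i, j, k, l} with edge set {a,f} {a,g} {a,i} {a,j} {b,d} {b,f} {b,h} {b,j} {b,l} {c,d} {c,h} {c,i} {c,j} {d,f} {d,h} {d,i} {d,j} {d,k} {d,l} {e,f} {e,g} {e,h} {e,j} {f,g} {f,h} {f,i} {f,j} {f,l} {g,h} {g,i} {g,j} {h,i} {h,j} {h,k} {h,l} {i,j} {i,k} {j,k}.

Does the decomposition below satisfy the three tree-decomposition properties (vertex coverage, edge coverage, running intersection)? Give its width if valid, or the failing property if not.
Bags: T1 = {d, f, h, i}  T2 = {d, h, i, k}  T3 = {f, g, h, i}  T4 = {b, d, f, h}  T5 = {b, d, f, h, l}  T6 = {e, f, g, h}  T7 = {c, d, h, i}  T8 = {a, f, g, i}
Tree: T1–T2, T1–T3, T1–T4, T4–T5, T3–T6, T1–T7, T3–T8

A tree decomposition must satisfy three properties: every vertex lies in some bag; for every edge, both endpoints lie together in some bag; and for every vertex, the bags containing it form a connected subtree. Here vertex j appears in no bag, so the decomposition is invalid.

No — vertex j appears in no bag.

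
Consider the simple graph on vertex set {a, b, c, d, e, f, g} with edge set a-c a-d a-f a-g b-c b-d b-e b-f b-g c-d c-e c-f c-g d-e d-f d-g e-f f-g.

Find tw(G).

4

A width-4 tree decomposition is:
Bags: B1 = {a, c, d, f, g}  B2 = {b, c, d, f, g}  B3 = {b, c, d, e, f}
Tree: B1–B2, B2–B3
The largest bag has 5 vertices, giving width 4; this decomposition certifies tw(G) ≤ 4. For the lower bound, the 5 vertices {a, c, d, f, g} are pairwise adjacent, and any tree decomposition puts a clique entirely inside one bag — forcing width ≥ 4. Combining the bounds, tw(G) = 4.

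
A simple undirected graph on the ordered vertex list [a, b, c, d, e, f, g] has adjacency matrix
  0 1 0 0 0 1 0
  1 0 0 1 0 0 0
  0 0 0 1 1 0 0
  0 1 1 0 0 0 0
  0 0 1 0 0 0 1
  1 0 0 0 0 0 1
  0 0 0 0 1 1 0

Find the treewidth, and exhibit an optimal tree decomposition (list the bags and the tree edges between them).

Each bag holds 3 vertices, so the decomposition has width 2, which upper-bounds the treewidth. Since f–g–e–c–d–b–a–f is a cycle in G, G is not acyclic. Forests are exactly the graphs of treewidth ≤ 1, so tw(G) ≥ 2. Therefore the treewidth is 2.

Treewidth 2.
One such decomposition:
Bags: B1 = {e, f, g}  B2 = {c, e, f}  B3 = {c, d, f}  B4 = {b, d, f}  B5 = {a, b, f}
Tree: B1–B2, B2–B3, B3–B4, B4–B5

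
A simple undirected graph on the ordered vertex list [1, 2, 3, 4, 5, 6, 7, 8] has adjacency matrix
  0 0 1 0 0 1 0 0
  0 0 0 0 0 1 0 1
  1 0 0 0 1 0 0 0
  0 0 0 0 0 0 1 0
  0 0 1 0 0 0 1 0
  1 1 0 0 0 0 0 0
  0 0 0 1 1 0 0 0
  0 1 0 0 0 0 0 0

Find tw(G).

1

A width-1 tree decomposition is:
Bags: B1 = {2, 8}  B2 = {2, 6}  B3 = {1, 6}  B4 = {1, 3}  B5 = {3, 5}  B6 = {5, 7}  B7 = {4, 7}
Tree: B1–B2, B2–B3, B3–B4, B4–B5, B5–B6, B6–B7
Every bag has size at most 2, so the width is 2 − 1 = 1 and tw(G) ≤ 1. G has an edge, so its treewidth is at least 1. Therefore the treewidth is 1.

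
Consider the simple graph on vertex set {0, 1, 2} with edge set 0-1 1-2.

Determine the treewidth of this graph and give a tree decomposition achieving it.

The largest bag has 2 vertices, giving width 1; this decomposition certifies tw(G) ≤ 1. G has an edge, so its treewidth is at least 1. Hence tw(G) = 1 exactly.

Treewidth 1.
One such decomposition:
Bags: B1 = {0, 1}  B2 = {1, 2}
Tree: B1–B2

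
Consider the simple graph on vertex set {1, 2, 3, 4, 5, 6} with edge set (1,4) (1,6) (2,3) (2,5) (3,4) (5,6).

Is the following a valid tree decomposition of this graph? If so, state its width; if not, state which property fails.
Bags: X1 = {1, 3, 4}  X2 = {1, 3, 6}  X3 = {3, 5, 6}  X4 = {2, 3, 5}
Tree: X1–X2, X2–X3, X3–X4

Yes; width 2.

Vertex coverage: the bags together contain {1, 2, 3, 4, 5, 6}, the full vertex set. Edge coverage: each edge of G has both endpoints in at least one bag. Running intersection: for every vertex, the bags containing it form a connected subtree. All three properties hold, so this is a valid tree decomposition of width max|bag| − 1 = 2, and hence tw(G) ≤ 2.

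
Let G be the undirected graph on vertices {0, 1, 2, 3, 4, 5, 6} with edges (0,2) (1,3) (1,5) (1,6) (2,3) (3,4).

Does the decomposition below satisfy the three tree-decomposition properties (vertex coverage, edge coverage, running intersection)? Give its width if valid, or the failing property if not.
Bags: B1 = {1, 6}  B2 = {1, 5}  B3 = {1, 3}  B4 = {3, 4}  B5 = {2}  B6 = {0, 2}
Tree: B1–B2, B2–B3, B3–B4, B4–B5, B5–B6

A tree decomposition must satisfy three properties: every vertex lies in some bag; for every edge, both endpoints lie together in some bag; and for every vertex, the bags containing it form a connected subtree. Here edge (3,2) lies in no bag, so the decomposition is invalid.

No — edge (3,2) lies in no bag.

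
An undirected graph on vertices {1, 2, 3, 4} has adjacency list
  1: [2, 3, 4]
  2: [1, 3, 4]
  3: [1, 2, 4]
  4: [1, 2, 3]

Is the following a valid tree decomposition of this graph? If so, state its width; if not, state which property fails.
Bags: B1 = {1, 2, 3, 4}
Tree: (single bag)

Yes; width 3.

Vertex coverage: the bags together contain {1, 2, 3, 4}, the full vertex set. Edge coverage: each edge of G has both endpoints in at least one bag. Running intersection: for every vertex, the bags containing it form a connected subtree. All three properties hold, so this is a valid tree decomposition of width max|bag| − 1 = 3, and hence tw(G) ≤ 3.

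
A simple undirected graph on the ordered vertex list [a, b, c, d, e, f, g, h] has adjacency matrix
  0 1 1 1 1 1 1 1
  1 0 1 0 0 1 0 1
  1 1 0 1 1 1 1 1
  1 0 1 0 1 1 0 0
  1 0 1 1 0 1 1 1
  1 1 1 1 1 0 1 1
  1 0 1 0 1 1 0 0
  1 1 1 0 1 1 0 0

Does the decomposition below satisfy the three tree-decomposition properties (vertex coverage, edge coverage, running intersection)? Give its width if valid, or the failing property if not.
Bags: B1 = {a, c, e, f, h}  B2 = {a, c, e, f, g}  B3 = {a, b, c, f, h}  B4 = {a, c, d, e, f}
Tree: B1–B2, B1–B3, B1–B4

Checking the three conditions: (i) the bags cover all of {a, b, c, d, e, f, g, h}; (ii) for each edge, some bag contains both endpoints; (iii) the bags containing any fixed vertex form a subtree. All hold, so the decomposition is valid with width 5 − 1 = 4.

Yes; width 4.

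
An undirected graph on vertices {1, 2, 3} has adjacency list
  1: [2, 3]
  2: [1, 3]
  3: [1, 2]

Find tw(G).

2

A width-2 tree decomposition is:
Bags: B1 = {1, 2, 3}
Tree: (single bag)
A single bag containing all 3 vertices is trivially a valid decomposition of width 2. On the other hand G contains the 3-clique {1, 2, 3}. A clique must lie in a single bag of any decomposition, so no decomposition can have width below 2. Therefore the treewidth is 2.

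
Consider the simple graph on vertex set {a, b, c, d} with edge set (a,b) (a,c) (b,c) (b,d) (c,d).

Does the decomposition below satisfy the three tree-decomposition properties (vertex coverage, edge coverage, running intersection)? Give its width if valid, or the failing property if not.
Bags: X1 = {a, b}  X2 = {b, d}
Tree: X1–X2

A tree decomposition must satisfy three properties: every vertex lies in some bag; for every edge, both endpoints lie together in some bag; and for every vertex, the bags containing it form a connected subtree. Here vertex c appears in no bag, so the decomposition is invalid.

No — vertex c appears in no bag.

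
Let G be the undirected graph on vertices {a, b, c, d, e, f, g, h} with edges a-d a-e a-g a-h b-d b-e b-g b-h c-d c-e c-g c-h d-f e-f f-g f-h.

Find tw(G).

A width-4 tree decomposition is:
Bags: B1 = {a, d, e, g, h}  B2 = {d, e, f, g, h}  B3 = {c, d, e, g, h}  B4 = {b, d, e, g, h}
Tree: B1–B2, B2–B3, B3–B4
Each bag holds 5 vertices, so the decomposition has width 4, which upper-bounds the treewidth. For the lower bound: the 5 vertex sets {a,d}, {f,g}, {c,h}, {e}, {b} are disjoint, each induces a connected subgraph, and every pair is joined by at least one edge of G. Contracting each set to a single vertex therefore yields K_{5} as a minor, and since treewidth is minor-monotone, tw(G) ≥ tw(K_{5}) = 4. Hence tw(G) = 4 exactly.

4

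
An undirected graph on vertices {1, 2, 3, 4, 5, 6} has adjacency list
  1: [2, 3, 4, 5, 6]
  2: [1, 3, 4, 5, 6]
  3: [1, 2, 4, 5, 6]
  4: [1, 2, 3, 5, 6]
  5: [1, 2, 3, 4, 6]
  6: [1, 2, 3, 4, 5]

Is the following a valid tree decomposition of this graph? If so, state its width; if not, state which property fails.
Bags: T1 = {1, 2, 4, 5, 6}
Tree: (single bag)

No — vertex 3 appears in no bag.

A tree decomposition must satisfy three properties: every vertex lies in some bag; for every edge, both endpoints lie together in some bag; and for every vertex, the bags containing it form a connected subtree. Here vertex 3 appears in no bag, so the decomposition is invalid.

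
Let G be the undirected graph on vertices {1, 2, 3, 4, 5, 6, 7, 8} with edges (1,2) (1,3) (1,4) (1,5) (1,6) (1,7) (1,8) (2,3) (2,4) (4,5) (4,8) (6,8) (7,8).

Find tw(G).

2

A width-2 tree decomposition is:
Bags: B1 = {1, 2, 4}  B2 = {1, 4, 8}  B3 = {1, 7, 8}  B4 = {1, 6, 8}  B5 = {1, 4, 5}  B6 = {1, 2, 3}
Tree: B1–B2, B2–B3, B2–B4, B1–B5, B1–B6
Every bag has size at most 3, so the width is 3 − 1 = 2 and tw(G) ≤ 2. For the lower bound, the 3 vertices {1, 2, 3} are pairwise adjacent, and any tree decomposition puts a clique entirely inside one bag — forcing width ≥ 2. Hence tw(G) = 2 exactly.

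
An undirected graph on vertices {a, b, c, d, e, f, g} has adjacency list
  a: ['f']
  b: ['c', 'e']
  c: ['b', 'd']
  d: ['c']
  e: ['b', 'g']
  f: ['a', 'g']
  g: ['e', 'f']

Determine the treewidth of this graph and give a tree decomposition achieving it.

Treewidth 1.
One optimal decomposition is:
Bags: B1 = {a, f}  B2 = {f, g}  B3 = {e, g}  B4 = {b, e}  B5 = {b, c}  B6 = {c, d}
Tree: B1–B2, B2–B3, B3–B4, B4–B5, B5–B6

Each bag holds 2 vertices, so the decomposition has width 1, which upper-bounds the treewidth. Since G has at least one edge (e.g. a–f), it is not an edgeless graph, so tw(G) ≥ 1. Therefore the treewidth is 1.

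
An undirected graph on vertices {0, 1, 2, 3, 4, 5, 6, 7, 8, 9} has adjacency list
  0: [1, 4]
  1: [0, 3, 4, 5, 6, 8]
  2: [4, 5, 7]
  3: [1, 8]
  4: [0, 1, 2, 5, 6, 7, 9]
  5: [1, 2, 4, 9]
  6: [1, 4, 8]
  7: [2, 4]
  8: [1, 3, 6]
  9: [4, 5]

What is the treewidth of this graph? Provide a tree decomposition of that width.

Each bag holds 3 vertices, so the decomposition has width 2, which upper-bounds the treewidth. Conversely, {1, 3, 8} is a clique of size 3, and the vertices of any clique must share a bag in every tree decomposition; so some bag has ≥ 3 vertices and tw(G) ≥ 2. Therefore the treewidth is 2.

Treewidth 2.
One optimal decomposition is:
Bags: B1 = {1, 4, 5}  B2 = {2, 4, 5}  B3 = {1, 4, 6}  B4 = {1, 6, 8}  B5 = {2, 4, 7}  B6 = {0, 1, 4}  B7 = {1, 3, 8}  B8 = {4, 5, 9}
Tree: B1–B2, B1–B3, B3–B4, B2–B5, B3–B6, B4–B7, B2–B8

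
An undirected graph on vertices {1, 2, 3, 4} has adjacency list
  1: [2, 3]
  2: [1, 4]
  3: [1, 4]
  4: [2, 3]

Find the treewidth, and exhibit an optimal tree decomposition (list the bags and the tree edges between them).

Treewidth 2.
One such decomposition:
Bags: B1 = {2, 3, 4}  B2 = {1, 2, 3}
Tree: B1–B2

Each bag holds 3 vertices, so the decomposition has width 2, which upper-bounds the treewidth. The edges 2–4–3–1–2 form a cycle, so G is not a tree and its treewidth is at least 2. The upper and lower bounds meet at 2, so that is the treewidth.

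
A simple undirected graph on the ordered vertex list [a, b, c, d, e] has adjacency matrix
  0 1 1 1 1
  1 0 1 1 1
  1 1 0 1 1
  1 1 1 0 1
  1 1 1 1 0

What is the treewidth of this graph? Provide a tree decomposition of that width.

A single bag containing all 5 vertices is trivially a valid decomposition of width 4. On the other hand G contains the 5-clique {a, b, c, d, e}. A clique must lie in a single bag of any decomposition, so no decomposition can have width below 4. Hence tw(G) = 4 exactly.

Treewidth 4.
Bags: B1 = {a, b, c, d, e}
Tree: (single bag)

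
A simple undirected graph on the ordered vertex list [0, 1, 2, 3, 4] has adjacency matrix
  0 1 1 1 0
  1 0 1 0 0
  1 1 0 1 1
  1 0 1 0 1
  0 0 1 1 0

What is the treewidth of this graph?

2

A width-2 tree decomposition is:
Bags: B1 = {0, 2, 3}  B2 = {0, 1, 2}  B3 = {2, 3, 4}
Tree: B1–B2, B1–B3
Each bag holds 3 vertices, so the decomposition has width 2, which upper-bounds the treewidth. Conversely, {0, 1, 2} is a clique of size 3, and the vertices of any clique must share a bag in every tree decomposition; so some bag has ≥ 3 vertices and tw(G) ≥ 2. Hence tw(G) = 2 exactly.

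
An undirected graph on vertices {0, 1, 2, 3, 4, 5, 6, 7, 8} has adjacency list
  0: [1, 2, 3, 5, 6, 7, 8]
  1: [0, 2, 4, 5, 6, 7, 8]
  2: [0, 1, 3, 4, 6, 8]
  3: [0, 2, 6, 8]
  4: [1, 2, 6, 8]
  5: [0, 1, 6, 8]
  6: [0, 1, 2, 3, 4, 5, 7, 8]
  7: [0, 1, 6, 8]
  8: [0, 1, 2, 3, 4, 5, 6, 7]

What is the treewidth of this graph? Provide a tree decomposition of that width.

Treewidth 4.
One such decomposition:
Bags: B1 = {0, 1, 2, 6, 8}  B2 = {0, 1, 6, 7, 8}  B3 = {1, 2, 4, 6, 8}  B4 = {0, 2, 3, 6, 8}  B5 = {0, 1, 5, 6, 8}
Tree: B1–B2, B1–B3, B1–B4, B1–B5

The largest bag has 5 vertices, giving width 4; this decomposition certifies tw(G) ≤ 4. On the other hand G contains the 5-clique {0, 1, 2, 6, 8}. A clique must lie in a single bag of any decomposition, so no decomposition can have width below 4. Therefore the treewidth is 4.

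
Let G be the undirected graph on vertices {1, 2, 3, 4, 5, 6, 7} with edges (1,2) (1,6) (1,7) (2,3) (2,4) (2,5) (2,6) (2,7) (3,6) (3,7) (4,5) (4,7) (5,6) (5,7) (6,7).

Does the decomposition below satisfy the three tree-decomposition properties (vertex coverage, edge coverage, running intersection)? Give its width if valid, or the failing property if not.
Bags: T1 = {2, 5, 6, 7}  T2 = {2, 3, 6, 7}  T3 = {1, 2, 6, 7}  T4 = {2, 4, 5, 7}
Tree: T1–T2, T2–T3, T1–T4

Yes; width 3.

Checking the three conditions: (i) the bags cover all of {1, 2, 3, 4, 5, 6, 7}; (ii) for each edge, some bag contains both endpoints; (iii) the bags containing any fixed vertex form a subtree. All hold, so the decomposition is valid with width 4 − 1 = 3.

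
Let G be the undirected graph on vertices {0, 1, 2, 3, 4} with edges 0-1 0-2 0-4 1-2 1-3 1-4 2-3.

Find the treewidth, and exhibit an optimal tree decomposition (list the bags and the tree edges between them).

Treewidth 2.
One such decomposition:
Bags: B1 = {0, 1, 4}  B2 = {0, 1, 2}  B3 = {1, 2, 3}
Tree: B1–B2, B2–B3

The largest bag has 3 vertices, giving width 2; this decomposition certifies tw(G) ≤ 2. On the other hand G contains the 3-clique {0, 1, 2}. A clique must lie in a single bag of any decomposition, so no decomposition can have width below 2. Hence tw(G) = 2 exactly.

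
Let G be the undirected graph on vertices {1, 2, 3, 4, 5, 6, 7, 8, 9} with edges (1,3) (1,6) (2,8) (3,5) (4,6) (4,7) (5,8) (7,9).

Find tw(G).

1

A width-1 tree decomposition is:
Bags: B1 = {2, 8}  B2 = {5, 8}  B3 = {3, 5}  B4 = {1, 3}  B5 = {1, 6}  B6 = {4, 6}  B7 = {4, 7}  B8 = {7, 9}
Tree: B1–B2, B2–B3, B3–B4, B4–B5, B5–B6, B6–B7, B7–B8
The largest bag has 2 vertices, giving width 1; this decomposition certifies tw(G) ≤ 1. G has an edge, so its treewidth is at least 1. The upper and lower bounds meet at 1, so that is the treewidth.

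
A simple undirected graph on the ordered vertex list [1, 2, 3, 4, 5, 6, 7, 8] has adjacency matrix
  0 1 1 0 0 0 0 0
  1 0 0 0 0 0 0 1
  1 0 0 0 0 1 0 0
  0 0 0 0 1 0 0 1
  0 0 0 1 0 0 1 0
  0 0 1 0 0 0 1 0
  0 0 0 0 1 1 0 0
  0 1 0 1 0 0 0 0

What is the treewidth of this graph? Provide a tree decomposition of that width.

Every bag has size at most 3, so the width is 3 − 1 = 2 and tw(G) ≤ 2. Since 5–7–6–3–1–2–8–4–5 is a cycle in G, G is not acyclic. Forests are exactly the graphs of treewidth ≤ 1, so tw(G) ≥ 2. Hence tw(G) = 2 exactly.

Treewidth 2.
One such decomposition:
Bags: B1 = {5, 6, 7}  B2 = {3, 5, 6}  B3 = {1, 3, 5}  B4 = {1, 2, 5}  B5 = {2, 5, 8}  B6 = {4, 5, 8}
Tree: B1–B2, B2–B3, B3–B4, B4–B5, B5–B6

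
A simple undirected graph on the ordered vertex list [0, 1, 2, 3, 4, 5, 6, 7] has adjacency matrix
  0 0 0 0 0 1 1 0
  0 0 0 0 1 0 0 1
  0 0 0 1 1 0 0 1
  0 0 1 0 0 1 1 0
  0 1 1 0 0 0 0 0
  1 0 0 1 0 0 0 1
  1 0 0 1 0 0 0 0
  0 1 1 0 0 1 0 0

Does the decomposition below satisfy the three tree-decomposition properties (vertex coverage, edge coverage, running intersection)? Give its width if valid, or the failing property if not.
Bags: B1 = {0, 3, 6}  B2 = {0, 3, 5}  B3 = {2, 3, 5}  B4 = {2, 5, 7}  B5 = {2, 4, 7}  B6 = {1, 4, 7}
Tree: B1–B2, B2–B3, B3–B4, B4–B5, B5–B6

Yes; width 2.

Every vertex of G appears in some bag (union = {0, 1, 2, 3, 4, 5, 6, 7}); every edge is covered by a bag; and for each vertex v the set of bags containing v is connected in the bag tree. The decomposition is therefore valid. The largest bag has 3 vertices, so the width is 2.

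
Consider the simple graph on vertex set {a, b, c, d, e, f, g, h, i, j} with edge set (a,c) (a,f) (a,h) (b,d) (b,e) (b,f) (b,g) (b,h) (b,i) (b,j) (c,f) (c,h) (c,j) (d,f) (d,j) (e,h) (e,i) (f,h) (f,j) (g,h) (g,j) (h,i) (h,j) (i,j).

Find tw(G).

A width-3 tree decomposition is:
Bags: B1 = {b, g, h, j}  B2 = {b, h, i, j}  B3 = {b, f, h, j}  B4 = {b, d, f, j}  B5 = {b, e, h, i}  B6 = {c, f, h, j}  B7 = {a, c, f, h}
Tree: B1–B2, B1–B3, B3–B4, B2–B5, B3–B6, B6–B7
Every bag has size at most 4, so the width is 4 − 1 = 3 and tw(G) ≤ 3. On the other hand G contains the 4-clique {b, d, f, j}. A clique must lie in a single bag of any decomposition, so no decomposition can have width below 3. Hence tw(G) = 3 exactly.

3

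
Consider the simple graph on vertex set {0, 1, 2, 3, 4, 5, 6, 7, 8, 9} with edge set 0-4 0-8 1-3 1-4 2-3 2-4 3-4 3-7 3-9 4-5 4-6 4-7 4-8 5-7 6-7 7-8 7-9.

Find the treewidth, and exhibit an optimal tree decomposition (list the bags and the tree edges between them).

Treewidth 2.
One such decomposition:
Bags: B1 = {3, 4, 7}  B2 = {4, 5, 7}  B3 = {4, 6, 7}  B4 = {3, 7, 9}  B5 = {4, 7, 8}  B6 = {0, 4, 8}  B7 = {2, 3, 4}  B8 = {1, 3, 4}
Tree: B1–B2, B2–B3, B1–B4, B3–B5, B5–B6, B1–B7, B1–B8

The largest bag has 3 vertices, giving width 2; this decomposition certifies tw(G) ≤ 2. For the lower bound, the 3 vertices {3, 7, 9} are pairwise adjacent, and any tree decomposition puts a clique entirely inside one bag — forcing width ≥ 2. Combining the bounds, tw(G) = 2.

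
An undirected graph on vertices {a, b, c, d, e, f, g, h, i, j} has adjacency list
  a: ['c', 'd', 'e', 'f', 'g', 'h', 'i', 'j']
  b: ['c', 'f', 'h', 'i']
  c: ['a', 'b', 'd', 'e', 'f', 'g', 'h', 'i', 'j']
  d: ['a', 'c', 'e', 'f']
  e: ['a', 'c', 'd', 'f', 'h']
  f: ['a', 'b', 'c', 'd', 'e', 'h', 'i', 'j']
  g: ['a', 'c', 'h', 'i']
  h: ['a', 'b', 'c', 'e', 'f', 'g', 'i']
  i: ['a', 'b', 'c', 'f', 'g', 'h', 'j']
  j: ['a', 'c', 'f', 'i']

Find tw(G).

A width-4 tree decomposition is:
Bags: B1 = {b, c, f, h, i}  B2 = {a, c, f, h, i}  B3 = {a, c, e, f, h}  B4 = {a, c, g, h, i}  B5 = {a, c, f, i, j}  B6 = {a, c, d, e, f}
Tree: B1–B2, B2–B3, B2–B4, B2–B5, B3–B6
Each bag holds 5 vertices, so the decomposition has width 4, which upper-bounds the treewidth. On the other hand G contains the 5-clique {a, c, g, h, i}. A clique must lie in a single bag of any decomposition, so no decomposition can have width below 4. Hence tw(G) = 4 exactly.

4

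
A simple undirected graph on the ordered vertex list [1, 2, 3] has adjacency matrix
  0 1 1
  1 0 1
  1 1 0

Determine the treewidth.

2

A width-2 tree decomposition is:
Bags: B1 = {1, 2, 3}
Tree: (single bag)
With just one bag of size 3, the width is 3 − 1 = 2, so tw(G) ≤ 2. On the other hand G contains the 3-clique {1, 2, 3}. A clique must lie in a single bag of any decomposition, so no decomposition can have width below 2. Therefore the treewidth is 2.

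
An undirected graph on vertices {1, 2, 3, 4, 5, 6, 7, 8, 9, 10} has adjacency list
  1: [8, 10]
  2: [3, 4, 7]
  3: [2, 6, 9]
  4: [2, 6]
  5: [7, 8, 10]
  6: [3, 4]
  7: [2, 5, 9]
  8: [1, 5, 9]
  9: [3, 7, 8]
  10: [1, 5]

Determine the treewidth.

2

A width-2 tree decomposition is:
Bags: B1 = {1, 8, 10}  B2 = {5, 8, 10}  B3 = {5, 8, 9}  B4 = {5, 7, 9}  B5 = {3, 7, 9}  B6 = {2, 3, 7}  B7 = {2, 3, 6}  B8 = {2, 4, 6}
Tree: B1–B2, B2–B3, B3–B4, B4–B5, B5–B6, B6–B7, B7–B8
Each bag holds 3 vertices, so the decomposition has width 2, which upper-bounds the treewidth. The edges 1–10–5–8–1 form a cycle, so G is not a tree and its treewidth is at least 2. The upper and lower bounds meet at 2, so that is the treewidth.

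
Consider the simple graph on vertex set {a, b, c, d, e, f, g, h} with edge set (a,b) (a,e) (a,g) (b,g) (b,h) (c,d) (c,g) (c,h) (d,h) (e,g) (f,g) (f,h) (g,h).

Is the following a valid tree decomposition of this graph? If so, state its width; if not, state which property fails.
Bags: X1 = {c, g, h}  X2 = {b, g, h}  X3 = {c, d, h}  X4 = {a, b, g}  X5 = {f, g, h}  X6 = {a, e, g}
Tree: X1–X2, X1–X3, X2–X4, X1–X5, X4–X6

Every vertex of G appears in some bag (union = {a, b, c, d, e, f, g, h}); every edge is covered by a bag; and for each vertex v the set of bags containing v is connected in the bag tree. The decomposition is therefore valid. The largest bag has 3 vertices, so the width is 2.

Yes; width 2.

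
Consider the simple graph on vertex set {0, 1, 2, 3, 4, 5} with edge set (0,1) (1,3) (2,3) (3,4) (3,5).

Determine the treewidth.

1

A width-1 tree decomposition is:
Bags: B1 = {3, 4}  B2 = {1, 3}  B3 = {2, 3}  B4 = {3, 5}  B5 = {0, 1}
Tree: B1–B2, B2–B3, B2–B4, B2–B5
Every bag has size at most 2, so the width is 2 − 1 = 1 and tw(G) ≤ 1. G has an edge, so its treewidth is at least 1. Hence tw(G) = 1 exactly.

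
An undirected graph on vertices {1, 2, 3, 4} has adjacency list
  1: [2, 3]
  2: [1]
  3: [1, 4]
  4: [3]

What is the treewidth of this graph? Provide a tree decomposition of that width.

Treewidth 1.
One optimal decomposition is:
Bags: B1 = {1, 3}  B2 = {3, 4}  B3 = {1, 2}
Tree: B1–B2, B1–B3

Each bag holds 2 vertices, so the decomposition has width 1, which upper-bounds the treewidth. Since G has at least one edge (e.g. 3–1), it is not an edgeless graph, so tw(G) ≥ 1. Hence tw(G) = 1 exactly.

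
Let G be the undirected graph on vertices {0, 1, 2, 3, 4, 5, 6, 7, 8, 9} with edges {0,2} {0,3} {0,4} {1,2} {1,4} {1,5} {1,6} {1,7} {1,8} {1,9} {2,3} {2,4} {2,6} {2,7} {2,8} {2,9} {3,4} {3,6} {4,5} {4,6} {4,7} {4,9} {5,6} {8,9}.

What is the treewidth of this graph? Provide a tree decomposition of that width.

Treewidth 3.
Bags: B1 = {1, 2, 4, 9}  B2 = {1, 2, 4, 6}  B3 = {1, 2, 4, 7}  B4 = {1, 2, 8, 9}  B5 = {2, 3, 4, 6}  B6 = {0, 2, 3, 4}  B7 = {1, 4, 5, 6}
Tree: B1–B2, B1–B3, B1–B4, B2–B5, B5–B6, B2–B7

Each bag holds 4 vertices, so the decomposition has width 3, which upper-bounds the treewidth. Conversely, {1, 2, 8, 9} is a clique of size 4, and the vertices of any clique must share a bag in every tree decomposition; so some bag has ≥ 4 vertices and tw(G) ≥ 3. Hence tw(G) = 3 exactly.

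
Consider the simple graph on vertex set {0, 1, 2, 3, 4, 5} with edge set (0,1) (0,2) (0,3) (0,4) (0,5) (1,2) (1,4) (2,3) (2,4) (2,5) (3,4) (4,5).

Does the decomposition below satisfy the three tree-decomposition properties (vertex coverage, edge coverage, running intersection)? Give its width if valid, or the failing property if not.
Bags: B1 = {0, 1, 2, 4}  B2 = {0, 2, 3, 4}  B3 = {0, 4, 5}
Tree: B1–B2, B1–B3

No — edge (2,5) lies in no bag.

A tree decomposition must satisfy three properties: every vertex lies in some bag; for every edge, both endpoints lie together in some bag; and for every vertex, the bags containing it form a connected subtree. Here edge (2,5) lies in no bag, so the decomposition is invalid.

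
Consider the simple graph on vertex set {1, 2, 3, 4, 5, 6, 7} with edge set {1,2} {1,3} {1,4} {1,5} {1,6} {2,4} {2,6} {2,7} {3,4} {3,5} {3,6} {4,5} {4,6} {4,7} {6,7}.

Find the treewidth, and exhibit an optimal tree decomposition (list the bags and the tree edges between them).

Every bag has size at most 4, so the width is 4 − 1 = 3 and tw(G) ≤ 3. On the other hand G contains the 4-clique {1, 2, 4, 6}. A clique must lie in a single bag of any decomposition, so no decomposition can have width below 3. The upper and lower bounds meet at 3, so that is the treewidth.

Treewidth 3.
Bags: B1 = {1, 3, 4, 6}  B2 = {1, 2, 4, 6}  B3 = {1, 3, 4, 5}  B4 = {2, 4, 6, 7}
Tree: B1–B2, B1–B3, B2–B4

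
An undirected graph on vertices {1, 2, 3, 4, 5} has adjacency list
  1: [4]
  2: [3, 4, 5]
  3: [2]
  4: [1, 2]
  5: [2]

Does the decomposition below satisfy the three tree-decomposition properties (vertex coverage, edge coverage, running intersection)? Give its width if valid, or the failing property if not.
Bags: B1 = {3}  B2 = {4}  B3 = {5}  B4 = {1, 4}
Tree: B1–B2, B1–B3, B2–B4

No — vertex 2 appears in no bag.

A tree decomposition must satisfy three properties: every vertex lies in some bag; for every edge, both endpoints lie together in some bag; and for every vertex, the bags containing it form a connected subtree. Here vertex 2 appears in no bag, so the decomposition is invalid.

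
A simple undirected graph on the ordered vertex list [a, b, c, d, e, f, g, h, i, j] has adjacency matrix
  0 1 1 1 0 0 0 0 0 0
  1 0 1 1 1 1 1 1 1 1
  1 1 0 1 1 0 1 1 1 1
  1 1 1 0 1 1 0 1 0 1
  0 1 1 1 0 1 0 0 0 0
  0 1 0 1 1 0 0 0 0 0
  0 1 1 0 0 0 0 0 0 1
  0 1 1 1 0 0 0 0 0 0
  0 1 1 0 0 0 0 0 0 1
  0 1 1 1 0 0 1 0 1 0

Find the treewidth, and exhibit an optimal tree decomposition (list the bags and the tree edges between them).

Treewidth 3.
One such decomposition:
Bags: B1 = {b, c, i, j}  B2 = {b, c, g, j}  B3 = {b, c, d, j}  B4 = {a, b, c, d}  B5 = {b, c, d, h}  B6 = {b, c, d, e}  B7 = {b, d, e, f}
Tree: B1–B2, B1–B3, B3–B4, B4–B5, B4–B6, B6–B7

Each bag holds 4 vertices, so the decomposition has width 3, which upper-bounds the treewidth. On the other hand G contains the 4-clique {b, c, d, j}. A clique must lie in a single bag of any decomposition, so no decomposition can have width below 3. Combining the bounds, tw(G) = 3.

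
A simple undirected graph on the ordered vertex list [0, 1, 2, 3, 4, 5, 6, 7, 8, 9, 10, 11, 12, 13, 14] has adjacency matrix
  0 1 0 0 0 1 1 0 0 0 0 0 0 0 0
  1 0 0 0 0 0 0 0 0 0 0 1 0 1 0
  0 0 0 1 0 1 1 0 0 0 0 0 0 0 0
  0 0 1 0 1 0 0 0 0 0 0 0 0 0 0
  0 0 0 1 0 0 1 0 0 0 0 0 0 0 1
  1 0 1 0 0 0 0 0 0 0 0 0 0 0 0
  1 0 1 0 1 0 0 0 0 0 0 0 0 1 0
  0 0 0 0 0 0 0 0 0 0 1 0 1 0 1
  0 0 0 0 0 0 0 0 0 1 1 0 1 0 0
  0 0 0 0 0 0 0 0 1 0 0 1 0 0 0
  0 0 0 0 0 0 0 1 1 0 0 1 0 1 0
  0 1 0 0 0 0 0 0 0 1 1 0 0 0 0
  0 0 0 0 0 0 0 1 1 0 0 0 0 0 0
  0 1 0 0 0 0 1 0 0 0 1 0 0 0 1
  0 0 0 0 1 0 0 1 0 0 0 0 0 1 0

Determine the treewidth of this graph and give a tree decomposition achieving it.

The largest bag has 4 vertices, giving width 3; this decomposition certifies tw(G) ≤ 3. For the lower bound: the 4 vertex sets {8,9,12}, {7}, {10}, {1,11,13,14} are disjoint, each induces a connected subgraph, and every pair is joined by at least one edge of G. Contracting each set to a single vertex therefore yields K_{4} as a minor, and since treewidth is minor-monotone, tw(G) ≥ tw(K_{4}) = 3. Therefore the treewidth is 3.

Treewidth 3.
One such decomposition:
Bags: B1 = {7, 8, 9, 12}  B2 = {7, 8, 9, 10}  B3 = {7, 9, 10, 11}  B4 = {7, 10, 11, 14}  B5 = {10, 11, 13, 14}  B6 = {1, 11, 13, 14}  B7 = {1, 4, 13, 14}  B8 = {1, 4, 6, 13}  B9 = {0, 1, 4, 6}  B10 = {0, 3, 4, 6}  B11 = {0, 2, 3, 6}  B12 = {0, 2, 3, 5}
Tree: B1–B2, B2–B3, B3–B4, B4–B5, B5–B6, B6–B7, B7–B8, B8–B9, B9–B10, B10–B11, B11–B12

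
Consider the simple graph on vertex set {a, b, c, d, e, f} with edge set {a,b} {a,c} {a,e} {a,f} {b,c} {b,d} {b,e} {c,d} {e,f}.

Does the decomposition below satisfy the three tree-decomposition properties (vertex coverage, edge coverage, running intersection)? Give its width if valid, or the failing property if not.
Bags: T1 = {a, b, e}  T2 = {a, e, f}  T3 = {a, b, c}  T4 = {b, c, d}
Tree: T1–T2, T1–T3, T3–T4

Every vertex of G appears in some bag (union = {a, b, c, d, e, f}); every edge is covered by a bag; and for each vertex v the set of bags containing v is connected in the bag tree. The decomposition is therefore valid. The largest bag has 3 vertices, so the width is 2.

Yes; width 2.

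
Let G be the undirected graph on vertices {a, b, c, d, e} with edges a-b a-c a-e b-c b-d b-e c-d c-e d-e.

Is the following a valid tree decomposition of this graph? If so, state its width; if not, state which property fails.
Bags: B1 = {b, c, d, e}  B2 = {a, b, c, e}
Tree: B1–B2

Vertex coverage: the bags together contain {a, b, c, d, e}, the full vertex set. Edge coverage: each edge of G has both endpoints in at least one bag. Running intersection: for every vertex, the bags containing it form a connected subtree. All three properties hold, so this is a valid tree decomposition of width max|bag| − 1 = 3, and hence tw(G) ≤ 3.

Yes; width 3.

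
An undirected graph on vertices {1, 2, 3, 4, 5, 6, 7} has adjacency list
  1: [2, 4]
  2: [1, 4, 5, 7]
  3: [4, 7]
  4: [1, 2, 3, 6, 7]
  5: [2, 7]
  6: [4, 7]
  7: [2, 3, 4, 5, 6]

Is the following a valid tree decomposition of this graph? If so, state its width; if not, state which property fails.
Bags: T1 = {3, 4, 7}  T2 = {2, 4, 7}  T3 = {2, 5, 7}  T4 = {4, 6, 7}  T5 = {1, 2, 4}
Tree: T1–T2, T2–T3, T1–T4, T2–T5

Yes; width 2.

Vertex coverage: the bags together contain {1, 2, 3, 4, 5, 6, 7}, the full vertex set. Edge coverage: each edge of G has both endpoints in at least one bag. Running intersection: for every vertex, the bags containing it form a connected subtree. All three properties hold, so this is a valid tree decomposition of width max|bag| − 1 = 2, and hence tw(G) ≤ 2.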